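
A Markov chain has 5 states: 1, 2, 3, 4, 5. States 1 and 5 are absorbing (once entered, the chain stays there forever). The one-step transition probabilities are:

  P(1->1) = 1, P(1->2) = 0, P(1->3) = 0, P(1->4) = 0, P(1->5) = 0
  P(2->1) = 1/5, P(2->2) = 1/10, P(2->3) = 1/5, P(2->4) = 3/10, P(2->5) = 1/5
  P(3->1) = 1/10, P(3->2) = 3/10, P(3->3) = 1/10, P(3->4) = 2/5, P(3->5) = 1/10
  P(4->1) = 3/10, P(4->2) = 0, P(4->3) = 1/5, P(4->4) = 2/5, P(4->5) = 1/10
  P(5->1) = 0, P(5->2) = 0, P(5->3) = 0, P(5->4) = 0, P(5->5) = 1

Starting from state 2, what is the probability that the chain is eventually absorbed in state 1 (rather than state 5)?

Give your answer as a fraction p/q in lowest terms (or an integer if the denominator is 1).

Answer: 43/72

Derivation:
Let a_i = P(absorbed in 1 | start in state i).
Boundary conditions: a_1 = 1, a_5 = 0.
For each transient state i, a_i = sum_j P(i->j) * a_j:
  a_2 = 1/5*a_1 + 1/10*a_2 + 1/5*a_3 + 3/10*a_4 + 1/5*a_5
  a_3 = 1/10*a_1 + 3/10*a_2 + 1/10*a_3 + 2/5*a_4 + 1/10*a_5
  a_4 = 3/10*a_1 + 0*a_2 + 1/5*a_3 + 2/5*a_4 + 1/10*a_5

Substituting a_1 = 1 and a_5 = 0, rearrange to (I - Q) a = r where r[i] = P(i -> 1):
  [9/10, -1/5, -3/10] . (a_2, a_3, a_4) = 1/5
  [-3/10, 9/10, -2/5] . (a_2, a_3, a_4) = 1/10
  [0, -1/5, 3/5] . (a_2, a_3, a_4) = 3/10

Solving yields:
  a_2 = 43/72
  a_3 = 5/8
  a_4 = 17/24

Starting state is 2, so the absorption probability is a_2 = 43/72.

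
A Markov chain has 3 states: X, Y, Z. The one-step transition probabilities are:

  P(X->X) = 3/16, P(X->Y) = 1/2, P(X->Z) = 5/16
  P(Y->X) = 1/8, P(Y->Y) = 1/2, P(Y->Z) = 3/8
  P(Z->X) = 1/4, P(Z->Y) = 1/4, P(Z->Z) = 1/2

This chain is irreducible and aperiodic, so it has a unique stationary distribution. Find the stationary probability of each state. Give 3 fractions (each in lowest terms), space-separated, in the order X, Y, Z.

The stationary distribution satisfies pi = pi * P, i.e.:
  pi_X = 3/16*pi_X + 1/8*pi_Y + 1/4*pi_Z
  pi_Y = 1/2*pi_X + 1/2*pi_Y + 1/4*pi_Z
  pi_Z = 5/16*pi_X + 3/8*pi_Y + 1/2*pi_Z
with normalization: pi_X + pi_Y + pi_Z = 1.

Using the first 2 balance equations plus normalization, the linear system A*pi = b is:
  [-13/16, 1/8, 1/4] . pi = 0
  [1/2, -1/2, 1/4] . pi = 0
  [1, 1, 1] . pi = 1

Solving yields:
  pi_X = 10/53
  pi_Y = 21/53
  pi_Z = 22/53

Verification (pi * P):
  10/53*3/16 + 21/53*1/8 + 22/53*1/4 = 10/53 = pi_X  (ok)
  10/53*1/2 + 21/53*1/2 + 22/53*1/4 = 21/53 = pi_Y  (ok)
  10/53*5/16 + 21/53*3/8 + 22/53*1/2 = 22/53 = pi_Z  (ok)

Answer: 10/53 21/53 22/53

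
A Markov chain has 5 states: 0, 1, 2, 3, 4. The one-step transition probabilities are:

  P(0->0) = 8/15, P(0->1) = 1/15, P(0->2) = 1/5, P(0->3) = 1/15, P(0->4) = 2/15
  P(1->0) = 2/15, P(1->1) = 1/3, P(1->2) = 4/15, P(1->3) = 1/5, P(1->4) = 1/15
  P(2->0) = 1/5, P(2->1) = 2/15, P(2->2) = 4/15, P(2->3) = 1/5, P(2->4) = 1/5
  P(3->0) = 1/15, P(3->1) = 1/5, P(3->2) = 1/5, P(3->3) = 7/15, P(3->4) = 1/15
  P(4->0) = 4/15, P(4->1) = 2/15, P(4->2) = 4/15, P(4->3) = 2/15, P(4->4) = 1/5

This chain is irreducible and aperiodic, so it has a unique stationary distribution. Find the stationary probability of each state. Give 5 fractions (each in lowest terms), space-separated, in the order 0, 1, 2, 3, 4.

Answer: 2376/9353 1528/9353 2202/9353 2006/9353 1241/9353

Derivation:
The stationary distribution satisfies pi = pi * P, i.e.:
  pi_0 = 8/15*pi_0 + 2/15*pi_1 + 1/5*pi_2 + 1/15*pi_3 + 4/15*pi_4
  pi_1 = 1/15*pi_0 + 1/3*pi_1 + 2/15*pi_2 + 1/5*pi_3 + 2/15*pi_4
  pi_2 = 1/5*pi_0 + 4/15*pi_1 + 4/15*pi_2 + 1/5*pi_3 + 4/15*pi_4
  pi_3 = 1/15*pi_0 + 1/5*pi_1 + 1/5*pi_2 + 7/15*pi_3 + 2/15*pi_4
  pi_4 = 2/15*pi_0 + 1/15*pi_1 + 1/5*pi_2 + 1/15*pi_3 + 1/5*pi_4
with normalization: pi_0 + pi_1 + pi_2 + pi_3 + pi_4 = 1.

Using the first 4 balance equations plus normalization, the linear system A*pi = b is:
  [-7/15, 2/15, 1/5, 1/15, 4/15] . pi = 0
  [1/15, -2/3, 2/15, 1/5, 2/15] . pi = 0
  [1/5, 4/15, -11/15, 1/5, 4/15] . pi = 0
  [1/15, 1/5, 1/5, -8/15, 2/15] . pi = 0
  [1, 1, 1, 1, 1] . pi = 1

Solving yields:
  pi_0 = 2376/9353
  pi_1 = 1528/9353
  pi_2 = 2202/9353
  pi_3 = 2006/9353
  pi_4 = 1241/9353

Verification (pi * P):
  2376/9353*8/15 + 1528/9353*2/15 + 2202/9353*1/5 + 2006/9353*1/15 + 1241/9353*4/15 = 2376/9353 = pi_0  (ok)
  2376/9353*1/15 + 1528/9353*1/3 + 2202/9353*2/15 + 2006/9353*1/5 + 1241/9353*2/15 = 1528/9353 = pi_1  (ok)
  2376/9353*1/5 + 1528/9353*4/15 + 2202/9353*4/15 + 2006/9353*1/5 + 1241/9353*4/15 = 2202/9353 = pi_2  (ok)
  2376/9353*1/15 + 1528/9353*1/5 + 2202/9353*1/5 + 2006/9353*7/15 + 1241/9353*2/15 = 2006/9353 = pi_3  (ok)
  2376/9353*2/15 + 1528/9353*1/15 + 2202/9353*1/5 + 2006/9353*1/15 + 1241/9353*1/5 = 1241/9353 = pi_4  (ok)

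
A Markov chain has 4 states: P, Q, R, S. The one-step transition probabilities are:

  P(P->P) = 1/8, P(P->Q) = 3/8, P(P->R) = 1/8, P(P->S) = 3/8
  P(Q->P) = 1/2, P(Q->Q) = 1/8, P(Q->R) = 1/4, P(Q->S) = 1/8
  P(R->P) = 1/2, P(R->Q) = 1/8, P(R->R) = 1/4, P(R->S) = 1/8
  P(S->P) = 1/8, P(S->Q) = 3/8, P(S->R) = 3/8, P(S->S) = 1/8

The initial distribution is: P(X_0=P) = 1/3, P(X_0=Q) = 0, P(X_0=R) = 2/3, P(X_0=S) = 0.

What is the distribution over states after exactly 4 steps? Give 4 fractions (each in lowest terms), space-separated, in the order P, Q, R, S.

Propagating the distribution step by step (d_{t+1} = d_t * P):
d_0 = (P=1/3, Q=0, R=2/3, S=0)
  d_1[P] = 1/3*1/8 + 0*1/2 + 2/3*1/2 + 0*1/8 = 3/8
  d_1[Q] = 1/3*3/8 + 0*1/8 + 2/3*1/8 + 0*3/8 = 5/24
  d_1[R] = 1/3*1/8 + 0*1/4 + 2/3*1/4 + 0*3/8 = 5/24
  d_1[S] = 1/3*3/8 + 0*1/8 + 2/3*1/8 + 0*1/8 = 5/24
d_1 = (P=3/8, Q=5/24, R=5/24, S=5/24)
  d_2[P] = 3/8*1/8 + 5/24*1/2 + 5/24*1/2 + 5/24*1/8 = 9/32
  d_2[Q] = 3/8*3/8 + 5/24*1/8 + 5/24*1/8 + 5/24*3/8 = 13/48
  d_2[R] = 3/8*1/8 + 5/24*1/4 + 5/24*1/4 + 5/24*3/8 = 11/48
  d_2[S] = 3/8*3/8 + 5/24*1/8 + 5/24*1/8 + 5/24*1/8 = 7/32
d_2 = (P=9/32, Q=13/48, R=11/48, S=7/32)
  d_3[P] = 9/32*1/8 + 13/48*1/2 + 11/48*1/2 + 7/32*1/8 = 5/16
  d_3[Q] = 9/32*3/8 + 13/48*1/8 + 11/48*1/8 + 7/32*3/8 = 1/4
  d_3[R] = 9/32*1/8 + 13/48*1/4 + 11/48*1/4 + 7/32*3/8 = 31/128
  d_3[S] = 9/32*3/8 + 13/48*1/8 + 11/48*1/8 + 7/32*1/8 = 25/128
d_3 = (P=5/16, Q=1/4, R=31/128, S=25/128)
  d_4[P] = 5/16*1/8 + 1/4*1/2 + 31/128*1/2 + 25/128*1/8 = 317/1024
  d_4[Q] = 5/16*3/8 + 1/4*1/8 + 31/128*1/8 + 25/128*3/8 = 129/512
  d_4[R] = 5/16*1/8 + 1/4*1/4 + 31/128*1/4 + 25/128*3/8 = 241/1024
  d_4[S] = 5/16*3/8 + 1/4*1/8 + 31/128*1/8 + 25/128*1/8 = 13/64
d_4 = (P=317/1024, Q=129/512, R=241/1024, S=13/64)

Answer: 317/1024 129/512 241/1024 13/64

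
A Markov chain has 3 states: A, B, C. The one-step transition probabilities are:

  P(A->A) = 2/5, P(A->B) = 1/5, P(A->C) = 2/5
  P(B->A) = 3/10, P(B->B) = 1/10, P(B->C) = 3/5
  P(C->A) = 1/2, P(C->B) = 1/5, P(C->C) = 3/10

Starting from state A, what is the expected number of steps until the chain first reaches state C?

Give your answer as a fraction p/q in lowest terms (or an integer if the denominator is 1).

Answer: 55/24

Derivation:
Let h_i = expected steps to first reach C from state i.
Boundary: h_C = 0.
First-step equations for the other states:
  h_A = 1 + 2/5*h_A + 1/5*h_B + 2/5*h_C
  h_B = 1 + 3/10*h_A + 1/10*h_B + 3/5*h_C

Substituting h_C = 0 and rearranging gives the linear system (I - Q) h = 1:
  [3/5, -1/5] . (h_A, h_B) = 1
  [-3/10, 9/10] . (h_A, h_B) = 1

Solving yields:
  h_A = 55/24
  h_B = 15/8

Starting state is A, so the expected hitting time is h_A = 55/24.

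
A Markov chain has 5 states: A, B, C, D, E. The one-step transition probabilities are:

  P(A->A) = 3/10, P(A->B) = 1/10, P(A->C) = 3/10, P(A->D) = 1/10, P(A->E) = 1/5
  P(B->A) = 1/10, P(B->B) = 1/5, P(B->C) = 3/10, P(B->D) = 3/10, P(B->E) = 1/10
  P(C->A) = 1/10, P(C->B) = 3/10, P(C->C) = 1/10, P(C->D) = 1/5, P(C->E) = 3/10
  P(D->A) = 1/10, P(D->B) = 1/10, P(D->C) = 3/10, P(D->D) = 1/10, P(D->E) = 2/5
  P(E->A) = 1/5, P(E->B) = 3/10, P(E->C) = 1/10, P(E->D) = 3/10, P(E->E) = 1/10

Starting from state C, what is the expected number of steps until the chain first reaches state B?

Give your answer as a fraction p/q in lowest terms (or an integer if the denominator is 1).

Let h_i = expected steps to first reach B from state i.
Boundary: h_B = 0.
First-step equations for the other states:
  h_A = 1 + 3/10*h_A + 1/10*h_B + 3/10*h_C + 1/10*h_D + 1/5*h_E
  h_C = 1 + 1/10*h_A + 3/10*h_B + 1/10*h_C + 1/5*h_D + 3/10*h_E
  h_D = 1 + 1/10*h_A + 1/10*h_B + 3/10*h_C + 1/10*h_D + 2/5*h_E
  h_E = 1 + 1/5*h_A + 3/10*h_B + 1/10*h_C + 3/10*h_D + 1/10*h_E

Substituting h_B = 0 and rearranging gives the linear system (I - Q) h = 1:
  [7/10, -3/10, -1/10, -1/5] . (h_A, h_C, h_D, h_E) = 1
  [-1/10, 9/10, -1/5, -3/10] . (h_A, h_C, h_D, h_E) = 1
  [-1/10, -3/10, 9/10, -2/5] . (h_A, h_C, h_D, h_E) = 1
  [-1/5, -1/10, -3/10, 9/10] . (h_A, h_C, h_D, h_E) = 1

Solving yields:
  h_A = 3240/611
  h_C = 2650/611
  h_D = 3140/611
  h_E = 2740/611

Starting state is C, so the expected hitting time is h_C = 2650/611.

Answer: 2650/611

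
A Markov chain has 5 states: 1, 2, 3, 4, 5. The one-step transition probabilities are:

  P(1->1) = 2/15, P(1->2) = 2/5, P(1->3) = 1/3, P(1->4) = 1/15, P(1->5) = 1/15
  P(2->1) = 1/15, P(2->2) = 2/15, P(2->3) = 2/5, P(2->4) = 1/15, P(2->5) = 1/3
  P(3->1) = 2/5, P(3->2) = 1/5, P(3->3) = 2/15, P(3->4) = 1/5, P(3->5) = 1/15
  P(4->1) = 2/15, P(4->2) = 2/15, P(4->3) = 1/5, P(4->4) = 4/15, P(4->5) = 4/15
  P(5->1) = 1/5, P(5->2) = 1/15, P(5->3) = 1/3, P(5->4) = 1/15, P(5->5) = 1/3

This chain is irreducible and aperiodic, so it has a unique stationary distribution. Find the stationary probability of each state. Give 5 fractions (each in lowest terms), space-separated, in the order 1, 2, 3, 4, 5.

The stationary distribution satisfies pi = pi * P, i.e.:
  pi_1 = 2/15*pi_1 + 1/15*pi_2 + 2/5*pi_3 + 2/15*pi_4 + 1/5*pi_5
  pi_2 = 2/5*pi_1 + 2/15*pi_2 + 1/5*pi_3 + 2/15*pi_4 + 1/15*pi_5
  pi_3 = 1/3*pi_1 + 2/5*pi_2 + 2/15*pi_3 + 1/5*pi_4 + 1/3*pi_5
  pi_4 = 1/15*pi_1 + 1/15*pi_2 + 1/5*pi_3 + 4/15*pi_4 + 1/15*pi_5
  pi_5 = 1/15*pi_1 + 1/3*pi_2 + 1/15*pi_3 + 4/15*pi_4 + 1/3*pi_5
with normalization: pi_1 + pi_2 + pi_3 + pi_4 + pi_5 = 1.

Using the first 4 balance equations plus normalization, the linear system A*pi = b is:
  [-13/15, 1/15, 2/5, 2/15, 1/5] . pi = 0
  [2/5, -13/15, 1/5, 2/15, 1/15] . pi = 0
  [1/3, 2/5, -13/15, 1/5, 1/3] . pi = 0
  [1/15, 1/15, 1/5, -11/15, 1/15] . pi = 0
  [1, 1, 1, 1, 1] . pi = 1

Solving yields:
  pi_1 = 10517/50894
  pi_2 = 4927/25447
  pi_3 = 13955/50894
  pi_4 = 6567/50894
  pi_5 = 10001/50894

Verification (pi * P):
  10517/50894*2/15 + 4927/25447*1/15 + 13955/50894*2/5 + 6567/50894*2/15 + 10001/50894*1/5 = 10517/50894 = pi_1  (ok)
  10517/50894*2/5 + 4927/25447*2/15 + 13955/50894*1/5 + 6567/50894*2/15 + 10001/50894*1/15 = 4927/25447 = pi_2  (ok)
  10517/50894*1/3 + 4927/25447*2/5 + 13955/50894*2/15 + 6567/50894*1/5 + 10001/50894*1/3 = 13955/50894 = pi_3  (ok)
  10517/50894*1/15 + 4927/25447*1/15 + 13955/50894*1/5 + 6567/50894*4/15 + 10001/50894*1/15 = 6567/50894 = pi_4  (ok)
  10517/50894*1/15 + 4927/25447*1/3 + 13955/50894*1/15 + 6567/50894*4/15 + 10001/50894*1/3 = 10001/50894 = pi_5  (ok)

Answer: 10517/50894 4927/25447 13955/50894 6567/50894 10001/50894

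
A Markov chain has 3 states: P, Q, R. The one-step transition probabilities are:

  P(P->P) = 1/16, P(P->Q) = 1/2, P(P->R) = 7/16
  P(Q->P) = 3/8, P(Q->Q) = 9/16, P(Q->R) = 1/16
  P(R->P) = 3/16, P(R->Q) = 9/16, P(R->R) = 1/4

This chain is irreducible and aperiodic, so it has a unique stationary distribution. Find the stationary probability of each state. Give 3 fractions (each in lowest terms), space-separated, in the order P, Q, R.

The stationary distribution satisfies pi = pi * P, i.e.:
  pi_P = 1/16*pi_P + 3/8*pi_Q + 3/16*pi_R
  pi_Q = 1/2*pi_P + 9/16*pi_Q + 9/16*pi_R
  pi_R = 7/16*pi_P + 1/16*pi_Q + 1/4*pi_R
with normalization: pi_P + pi_Q + pi_R = 1.

Using the first 2 balance equations plus normalization, the linear system A*pi = b is:
  [-15/16, 3/8, 3/16] . pi = 0
  [1/2, -7/16, 9/16] . pi = 0
  [1, 1, 1] . pi = 1

Solving yields:
  pi_P = 25/97
  pi_Q = 53/97
  pi_R = 19/97

Verification (pi * P):
  25/97*1/16 + 53/97*3/8 + 19/97*3/16 = 25/97 = pi_P  (ok)
  25/97*1/2 + 53/97*9/16 + 19/97*9/16 = 53/97 = pi_Q  (ok)
  25/97*7/16 + 53/97*1/16 + 19/97*1/4 = 19/97 = pi_R  (ok)

Answer: 25/97 53/97 19/97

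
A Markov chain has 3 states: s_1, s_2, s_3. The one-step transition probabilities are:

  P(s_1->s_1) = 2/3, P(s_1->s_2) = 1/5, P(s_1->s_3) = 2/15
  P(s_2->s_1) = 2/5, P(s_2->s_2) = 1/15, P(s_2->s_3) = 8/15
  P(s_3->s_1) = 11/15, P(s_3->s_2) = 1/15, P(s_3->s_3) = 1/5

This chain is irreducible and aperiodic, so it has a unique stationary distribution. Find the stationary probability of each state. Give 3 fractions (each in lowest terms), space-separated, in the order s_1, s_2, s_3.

Answer: 16/25 19/125 26/125

Derivation:
The stationary distribution satisfies pi = pi * P, i.e.:
  pi_s_1 = 2/3*pi_s_1 + 2/5*pi_s_2 + 11/15*pi_s_3
  pi_s_2 = 1/5*pi_s_1 + 1/15*pi_s_2 + 1/15*pi_s_3
  pi_s_3 = 2/15*pi_s_1 + 8/15*pi_s_2 + 1/5*pi_s_3
with normalization: pi_s_1 + pi_s_2 + pi_s_3 = 1.

Using the first 2 balance equations plus normalization, the linear system A*pi = b is:
  [-1/3, 2/5, 11/15] . pi = 0
  [1/5, -14/15, 1/15] . pi = 0
  [1, 1, 1] . pi = 1

Solving yields:
  pi_s_1 = 16/25
  pi_s_2 = 19/125
  pi_s_3 = 26/125

Verification (pi * P):
  16/25*2/3 + 19/125*2/5 + 26/125*11/15 = 16/25 = pi_s_1  (ok)
  16/25*1/5 + 19/125*1/15 + 26/125*1/15 = 19/125 = pi_s_2  (ok)
  16/25*2/15 + 19/125*8/15 + 26/125*1/5 = 26/125 = pi_s_3  (ok)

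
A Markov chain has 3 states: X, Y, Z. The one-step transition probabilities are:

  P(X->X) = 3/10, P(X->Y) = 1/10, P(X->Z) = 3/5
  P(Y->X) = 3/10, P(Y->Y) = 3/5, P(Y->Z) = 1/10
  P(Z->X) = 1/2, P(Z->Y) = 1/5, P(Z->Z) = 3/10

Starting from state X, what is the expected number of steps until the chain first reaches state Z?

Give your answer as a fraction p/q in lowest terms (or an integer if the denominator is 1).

Answer: 2

Derivation:
Let h_i = expected steps to first reach Z from state i.
Boundary: h_Z = 0.
First-step equations for the other states:
  h_X = 1 + 3/10*h_X + 1/10*h_Y + 3/5*h_Z
  h_Y = 1 + 3/10*h_X + 3/5*h_Y + 1/10*h_Z

Substituting h_Z = 0 and rearranging gives the linear system (I - Q) h = 1:
  [7/10, -1/10] . (h_X, h_Y) = 1
  [-3/10, 2/5] . (h_X, h_Y) = 1

Solving yields:
  h_X = 2
  h_Y = 4

Starting state is X, so the expected hitting time is h_X = 2.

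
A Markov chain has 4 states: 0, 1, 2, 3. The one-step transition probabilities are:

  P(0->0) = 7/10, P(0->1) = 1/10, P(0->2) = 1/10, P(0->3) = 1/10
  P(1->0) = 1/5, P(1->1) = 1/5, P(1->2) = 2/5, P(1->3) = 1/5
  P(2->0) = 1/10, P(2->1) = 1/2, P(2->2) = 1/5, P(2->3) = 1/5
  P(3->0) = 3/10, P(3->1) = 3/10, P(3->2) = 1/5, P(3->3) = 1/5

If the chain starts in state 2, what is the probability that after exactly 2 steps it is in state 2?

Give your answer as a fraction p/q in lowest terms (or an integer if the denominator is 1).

Computing P^2 by repeated multiplication:
P^1 =
  0: [7/10, 1/10, 1/10, 1/10]
  1: [1/5, 1/5, 2/5, 1/5]
  2: [1/10, 1/2, 1/5, 1/5]
  3: [3/10, 3/10, 1/5, 1/5]
P^2 =
  0: [11/20, 17/100, 3/20, 13/100]
  1: [7/25, 8/25, 11/50, 9/50]
  2: [1/4, 27/100, 29/100, 19/100]
  3: [7/20, 1/4, 23/100, 17/100]

(P^2)[2 -> 2] = 29/100

Answer: 29/100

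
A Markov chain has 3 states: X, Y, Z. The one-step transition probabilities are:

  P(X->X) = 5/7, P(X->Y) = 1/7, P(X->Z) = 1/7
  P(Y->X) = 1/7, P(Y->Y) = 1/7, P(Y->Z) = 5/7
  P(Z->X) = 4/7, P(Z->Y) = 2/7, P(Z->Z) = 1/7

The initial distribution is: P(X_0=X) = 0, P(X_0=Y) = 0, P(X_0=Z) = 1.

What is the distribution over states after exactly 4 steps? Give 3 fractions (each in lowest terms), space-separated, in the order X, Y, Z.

Propagating the distribution step by step (d_{t+1} = d_t * P):
d_0 = (X=0, Y=0, Z=1)
  d_1[X] = 0*5/7 + 0*1/7 + 1*4/7 = 4/7
  d_1[Y] = 0*1/7 + 0*1/7 + 1*2/7 = 2/7
  d_1[Z] = 0*1/7 + 0*5/7 + 1*1/7 = 1/7
d_1 = (X=4/7, Y=2/7, Z=1/7)
  d_2[X] = 4/7*5/7 + 2/7*1/7 + 1/7*4/7 = 26/49
  d_2[Y] = 4/7*1/7 + 2/7*1/7 + 1/7*2/7 = 8/49
  d_2[Z] = 4/7*1/7 + 2/7*5/7 + 1/7*1/7 = 15/49
d_2 = (X=26/49, Y=8/49, Z=15/49)
  d_3[X] = 26/49*5/7 + 8/49*1/7 + 15/49*4/7 = 198/343
  d_3[Y] = 26/49*1/7 + 8/49*1/7 + 15/49*2/7 = 64/343
  d_3[Z] = 26/49*1/7 + 8/49*5/7 + 15/49*1/7 = 81/343
d_3 = (X=198/343, Y=64/343, Z=81/343)
  d_4[X] = 198/343*5/7 + 64/343*1/7 + 81/343*4/7 = 1378/2401
  d_4[Y] = 198/343*1/7 + 64/343*1/7 + 81/343*2/7 = 424/2401
  d_4[Z] = 198/343*1/7 + 64/343*5/7 + 81/343*1/7 = 599/2401
d_4 = (X=1378/2401, Y=424/2401, Z=599/2401)

Answer: 1378/2401 424/2401 599/2401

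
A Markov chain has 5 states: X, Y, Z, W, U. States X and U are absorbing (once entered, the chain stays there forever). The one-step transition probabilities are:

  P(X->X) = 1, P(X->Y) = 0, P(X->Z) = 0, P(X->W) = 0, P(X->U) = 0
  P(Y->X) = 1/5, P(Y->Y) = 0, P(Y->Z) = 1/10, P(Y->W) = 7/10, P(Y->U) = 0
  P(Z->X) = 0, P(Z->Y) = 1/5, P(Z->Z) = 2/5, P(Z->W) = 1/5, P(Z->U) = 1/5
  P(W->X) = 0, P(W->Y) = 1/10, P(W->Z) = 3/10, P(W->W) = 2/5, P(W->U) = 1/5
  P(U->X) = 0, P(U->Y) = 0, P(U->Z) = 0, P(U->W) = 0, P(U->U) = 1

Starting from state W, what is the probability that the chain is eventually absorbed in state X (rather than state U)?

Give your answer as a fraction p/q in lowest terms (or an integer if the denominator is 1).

Let a_i = P(absorbed in X | start in state i).
Boundary conditions: a_X = 1, a_U = 0.
For each transient state i, a_i = sum_j P(i->j) * a_j:
  a_Y = 1/5*a_X + 0*a_Y + 1/10*a_Z + 7/10*a_W + 0*a_U
  a_Z = 0*a_X + 1/5*a_Y + 2/5*a_Z + 1/5*a_W + 1/5*a_U
  a_W = 0*a_X + 1/10*a_Y + 3/10*a_Z + 2/5*a_W + 1/5*a_U

Substituting a_X = 1 and a_U = 0, rearrange to (I - Q) a = r where r[i] = P(i -> X):
  [1, -1/10, -7/10] . (a_Y, a_Z, a_W) = 1/5
  [-1/5, 3/5, -1/5] . (a_Y, a_Z, a_W) = 0
  [-1/10, -3/10, 3/5] . (a_Y, a_Z, a_W) = 0

Solving yields:
  a_Y = 30/101
  a_Z = 14/101
  a_W = 12/101

Starting state is W, so the absorption probability is a_W = 12/101.

Answer: 12/101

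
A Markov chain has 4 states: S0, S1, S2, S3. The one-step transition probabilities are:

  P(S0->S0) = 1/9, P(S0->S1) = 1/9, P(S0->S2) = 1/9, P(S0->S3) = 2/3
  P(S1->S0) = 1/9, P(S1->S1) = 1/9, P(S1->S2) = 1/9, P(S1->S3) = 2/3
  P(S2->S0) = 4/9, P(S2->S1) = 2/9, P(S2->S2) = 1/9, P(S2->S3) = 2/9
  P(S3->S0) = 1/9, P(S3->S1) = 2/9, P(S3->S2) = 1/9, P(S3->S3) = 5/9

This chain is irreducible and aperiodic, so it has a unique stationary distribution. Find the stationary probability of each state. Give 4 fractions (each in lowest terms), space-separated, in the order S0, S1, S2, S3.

Answer: 4/27 5/27 1/9 5/9

Derivation:
The stationary distribution satisfies pi = pi * P, i.e.:
  pi_S0 = 1/9*pi_S0 + 1/9*pi_S1 + 4/9*pi_S2 + 1/9*pi_S3
  pi_S1 = 1/9*pi_S0 + 1/9*pi_S1 + 2/9*pi_S2 + 2/9*pi_S3
  pi_S2 = 1/9*pi_S0 + 1/9*pi_S1 + 1/9*pi_S2 + 1/9*pi_S3
  pi_S3 = 2/3*pi_S0 + 2/3*pi_S1 + 2/9*pi_S2 + 5/9*pi_S3
with normalization: pi_S0 + pi_S1 + pi_S2 + pi_S3 = 1.

Using the first 3 balance equations plus normalization, the linear system A*pi = b is:
  [-8/9, 1/9, 4/9, 1/9] . pi = 0
  [1/9, -8/9, 2/9, 2/9] . pi = 0
  [1/9, 1/9, -8/9, 1/9] . pi = 0
  [1, 1, 1, 1] . pi = 1

Solving yields:
  pi_S0 = 4/27
  pi_S1 = 5/27
  pi_S2 = 1/9
  pi_S3 = 5/9

Verification (pi * P):
  4/27*1/9 + 5/27*1/9 + 1/9*4/9 + 5/9*1/9 = 4/27 = pi_S0  (ok)
  4/27*1/9 + 5/27*1/9 + 1/9*2/9 + 5/9*2/9 = 5/27 = pi_S1  (ok)
  4/27*1/9 + 5/27*1/9 + 1/9*1/9 + 5/9*1/9 = 1/9 = pi_S2  (ok)
  4/27*2/3 + 5/27*2/3 + 1/9*2/9 + 5/9*5/9 = 5/9 = pi_S3  (ok)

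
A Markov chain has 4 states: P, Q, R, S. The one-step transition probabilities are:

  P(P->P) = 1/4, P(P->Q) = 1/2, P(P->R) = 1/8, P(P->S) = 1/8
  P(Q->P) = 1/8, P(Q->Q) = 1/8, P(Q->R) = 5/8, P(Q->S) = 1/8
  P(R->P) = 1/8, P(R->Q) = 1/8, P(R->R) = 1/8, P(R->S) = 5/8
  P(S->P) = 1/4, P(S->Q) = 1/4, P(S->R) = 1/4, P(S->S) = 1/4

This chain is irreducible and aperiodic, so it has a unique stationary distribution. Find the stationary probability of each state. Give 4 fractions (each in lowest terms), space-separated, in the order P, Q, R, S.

Answer: 8/43 10/43 12/43 13/43

Derivation:
The stationary distribution satisfies pi = pi * P, i.e.:
  pi_P = 1/4*pi_P + 1/8*pi_Q + 1/8*pi_R + 1/4*pi_S
  pi_Q = 1/2*pi_P + 1/8*pi_Q + 1/8*pi_R + 1/4*pi_S
  pi_R = 1/8*pi_P + 5/8*pi_Q + 1/8*pi_R + 1/4*pi_S
  pi_S = 1/8*pi_P + 1/8*pi_Q + 5/8*pi_R + 1/4*pi_S
with normalization: pi_P + pi_Q + pi_R + pi_S = 1.

Using the first 3 balance equations plus normalization, the linear system A*pi = b is:
  [-3/4, 1/8, 1/8, 1/4] . pi = 0
  [1/2, -7/8, 1/8, 1/4] . pi = 0
  [1/8, 5/8, -7/8, 1/4] . pi = 0
  [1, 1, 1, 1] . pi = 1

Solving yields:
  pi_P = 8/43
  pi_Q = 10/43
  pi_R = 12/43
  pi_S = 13/43

Verification (pi * P):
  8/43*1/4 + 10/43*1/8 + 12/43*1/8 + 13/43*1/4 = 8/43 = pi_P  (ok)
  8/43*1/2 + 10/43*1/8 + 12/43*1/8 + 13/43*1/4 = 10/43 = pi_Q  (ok)
  8/43*1/8 + 10/43*5/8 + 12/43*1/8 + 13/43*1/4 = 12/43 = pi_R  (ok)
  8/43*1/8 + 10/43*1/8 + 12/43*5/8 + 13/43*1/4 = 13/43 = pi_S  (ok)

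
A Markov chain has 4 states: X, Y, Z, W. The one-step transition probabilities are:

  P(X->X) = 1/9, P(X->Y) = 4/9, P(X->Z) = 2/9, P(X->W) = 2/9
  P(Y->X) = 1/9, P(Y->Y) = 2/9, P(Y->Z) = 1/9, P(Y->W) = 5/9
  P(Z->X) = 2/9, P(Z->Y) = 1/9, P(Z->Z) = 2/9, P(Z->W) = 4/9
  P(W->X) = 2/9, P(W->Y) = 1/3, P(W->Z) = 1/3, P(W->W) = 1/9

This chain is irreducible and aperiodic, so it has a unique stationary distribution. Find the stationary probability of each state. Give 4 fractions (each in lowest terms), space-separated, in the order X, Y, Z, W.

Answer: 14/81 22/81 37/162 53/162

Derivation:
The stationary distribution satisfies pi = pi * P, i.e.:
  pi_X = 1/9*pi_X + 1/9*pi_Y + 2/9*pi_Z + 2/9*pi_W
  pi_Y = 4/9*pi_X + 2/9*pi_Y + 1/9*pi_Z + 1/3*pi_W
  pi_Z = 2/9*pi_X + 1/9*pi_Y + 2/9*pi_Z + 1/3*pi_W
  pi_W = 2/9*pi_X + 5/9*pi_Y + 4/9*pi_Z + 1/9*pi_W
with normalization: pi_X + pi_Y + pi_Z + pi_W = 1.

Using the first 3 balance equations plus normalization, the linear system A*pi = b is:
  [-8/9, 1/9, 2/9, 2/9] . pi = 0
  [4/9, -7/9, 1/9, 1/3] . pi = 0
  [2/9, 1/9, -7/9, 1/3] . pi = 0
  [1, 1, 1, 1] . pi = 1

Solving yields:
  pi_X = 14/81
  pi_Y = 22/81
  pi_Z = 37/162
  pi_W = 53/162

Verification (pi * P):
  14/81*1/9 + 22/81*1/9 + 37/162*2/9 + 53/162*2/9 = 14/81 = pi_X  (ok)
  14/81*4/9 + 22/81*2/9 + 37/162*1/9 + 53/162*1/3 = 22/81 = pi_Y  (ok)
  14/81*2/9 + 22/81*1/9 + 37/162*2/9 + 53/162*1/3 = 37/162 = pi_Z  (ok)
  14/81*2/9 + 22/81*5/9 + 37/162*4/9 + 53/162*1/9 = 53/162 = pi_W  (ok)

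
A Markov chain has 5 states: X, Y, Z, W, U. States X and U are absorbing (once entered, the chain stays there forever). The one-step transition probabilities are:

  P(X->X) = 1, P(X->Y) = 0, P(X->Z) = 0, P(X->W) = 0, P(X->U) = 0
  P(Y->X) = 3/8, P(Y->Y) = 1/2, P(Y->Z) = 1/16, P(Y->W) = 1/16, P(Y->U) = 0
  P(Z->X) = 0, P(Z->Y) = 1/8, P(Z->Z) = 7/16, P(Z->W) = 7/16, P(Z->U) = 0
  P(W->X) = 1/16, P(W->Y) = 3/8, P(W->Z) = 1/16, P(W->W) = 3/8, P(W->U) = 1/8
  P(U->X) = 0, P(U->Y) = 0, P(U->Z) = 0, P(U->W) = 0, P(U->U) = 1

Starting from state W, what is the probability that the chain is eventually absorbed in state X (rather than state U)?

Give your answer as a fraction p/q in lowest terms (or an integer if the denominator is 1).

Answer: 29/39

Derivation:
Let a_i = P(absorbed in X | start in state i).
Boundary conditions: a_X = 1, a_U = 0.
For each transient state i, a_i = sum_j P(i->j) * a_j:
  a_Y = 3/8*a_X + 1/2*a_Y + 1/16*a_Z + 1/16*a_W + 0*a_U
  a_Z = 0*a_X + 1/8*a_Y + 7/16*a_Z + 7/16*a_W + 0*a_U
  a_W = 1/16*a_X + 3/8*a_Y + 1/16*a_Z + 3/8*a_W + 1/8*a_U

Substituting a_X = 1 and a_U = 0, rearrange to (I - Q) a = r where r[i] = P(i -> X):
  [1/2, -1/16, -1/16] . (a_Y, a_Z, a_W) = 3/8
  [-1/8, 9/16, -7/16] . (a_Y, a_Z, a_W) = 0
  [-3/8, -1/16, 5/8] . (a_Y, a_Z, a_W) = 1/16

Solving yields:
  a_Y = 257/273
  a_Z = 215/273
  a_W = 29/39

Starting state is W, so the absorption probability is a_W = 29/39.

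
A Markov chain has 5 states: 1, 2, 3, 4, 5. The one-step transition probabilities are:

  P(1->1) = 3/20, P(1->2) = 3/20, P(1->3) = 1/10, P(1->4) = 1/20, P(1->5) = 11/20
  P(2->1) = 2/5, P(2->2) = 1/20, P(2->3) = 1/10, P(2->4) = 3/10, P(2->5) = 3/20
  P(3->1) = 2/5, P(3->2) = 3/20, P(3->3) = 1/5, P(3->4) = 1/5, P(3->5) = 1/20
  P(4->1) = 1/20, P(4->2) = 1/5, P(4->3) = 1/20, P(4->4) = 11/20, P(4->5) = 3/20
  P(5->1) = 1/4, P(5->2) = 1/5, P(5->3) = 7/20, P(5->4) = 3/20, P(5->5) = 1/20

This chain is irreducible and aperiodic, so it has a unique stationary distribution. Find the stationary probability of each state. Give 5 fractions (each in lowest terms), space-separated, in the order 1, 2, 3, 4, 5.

Answer: 29/131 1838/11659 1781/11659 6185/23318 4733/23318

Derivation:
The stationary distribution satisfies pi = pi * P, i.e.:
  pi_1 = 3/20*pi_1 + 2/5*pi_2 + 2/5*pi_3 + 1/20*pi_4 + 1/4*pi_5
  pi_2 = 3/20*pi_1 + 1/20*pi_2 + 3/20*pi_3 + 1/5*pi_4 + 1/5*pi_5
  pi_3 = 1/10*pi_1 + 1/10*pi_2 + 1/5*pi_3 + 1/20*pi_4 + 7/20*pi_5
  pi_4 = 1/20*pi_1 + 3/10*pi_2 + 1/5*pi_3 + 11/20*pi_4 + 3/20*pi_5
  pi_5 = 11/20*pi_1 + 3/20*pi_2 + 1/20*pi_3 + 3/20*pi_4 + 1/20*pi_5
with normalization: pi_1 + pi_2 + pi_3 + pi_4 + pi_5 = 1.

Using the first 4 balance equations plus normalization, the linear system A*pi = b is:
  [-17/20, 2/5, 2/5, 1/20, 1/4] . pi = 0
  [3/20, -19/20, 3/20, 1/5, 1/5] . pi = 0
  [1/10, 1/10, -4/5, 1/20, 7/20] . pi = 0
  [1/20, 3/10, 1/5, -9/20, 3/20] . pi = 0
  [1, 1, 1, 1, 1] . pi = 1

Solving yields:
  pi_1 = 29/131
  pi_2 = 1838/11659
  pi_3 = 1781/11659
  pi_4 = 6185/23318
  pi_5 = 4733/23318

Verification (pi * P):
  29/131*3/20 + 1838/11659*2/5 + 1781/11659*2/5 + 6185/23318*1/20 + 4733/23318*1/4 = 29/131 = pi_1  (ok)
  29/131*3/20 + 1838/11659*1/20 + 1781/11659*3/20 + 6185/23318*1/5 + 4733/23318*1/5 = 1838/11659 = pi_2  (ok)
  29/131*1/10 + 1838/11659*1/10 + 1781/11659*1/5 + 6185/23318*1/20 + 4733/23318*7/20 = 1781/11659 = pi_3  (ok)
  29/131*1/20 + 1838/11659*3/10 + 1781/11659*1/5 + 6185/23318*11/20 + 4733/23318*3/20 = 6185/23318 = pi_4  (ok)
  29/131*11/20 + 1838/11659*3/20 + 1781/11659*1/20 + 6185/23318*3/20 + 4733/23318*1/20 = 4733/23318 = pi_5  (ok)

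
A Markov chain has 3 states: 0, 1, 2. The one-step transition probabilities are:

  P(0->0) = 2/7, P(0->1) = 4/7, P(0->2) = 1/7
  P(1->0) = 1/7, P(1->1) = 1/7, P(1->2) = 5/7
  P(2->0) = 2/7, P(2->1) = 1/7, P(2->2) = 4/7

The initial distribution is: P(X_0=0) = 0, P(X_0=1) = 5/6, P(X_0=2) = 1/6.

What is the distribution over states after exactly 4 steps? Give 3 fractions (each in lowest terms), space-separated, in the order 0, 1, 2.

Answer: 598/2401 173/686 2395/4802

Derivation:
Propagating the distribution step by step (d_{t+1} = d_t * P):
d_0 = (0=0, 1=5/6, 2=1/6)
  d_1[0] = 0*2/7 + 5/6*1/7 + 1/6*2/7 = 1/6
  d_1[1] = 0*4/7 + 5/6*1/7 + 1/6*1/7 = 1/7
  d_1[2] = 0*1/7 + 5/6*5/7 + 1/6*4/7 = 29/42
d_1 = (0=1/6, 1=1/7, 2=29/42)
  d_2[0] = 1/6*2/7 + 1/7*1/7 + 29/42*2/7 = 13/49
  d_2[1] = 1/6*4/7 + 1/7*1/7 + 29/42*1/7 = 3/14
  d_2[2] = 1/6*1/7 + 1/7*5/7 + 29/42*4/7 = 51/98
d_2 = (0=13/49, 1=3/14, 2=51/98)
  d_3[0] = 13/49*2/7 + 3/14*1/7 + 51/98*2/7 = 25/98
  d_3[1] = 13/49*4/7 + 3/14*1/7 + 51/98*1/7 = 88/343
  d_3[2] = 13/49*1/7 + 3/14*5/7 + 51/98*4/7 = 335/686
d_3 = (0=25/98, 1=88/343, 2=335/686)
  d_4[0] = 25/98*2/7 + 88/343*1/7 + 335/686*2/7 = 598/2401
  d_4[1] = 25/98*4/7 + 88/343*1/7 + 335/686*1/7 = 173/686
  d_4[2] = 25/98*1/7 + 88/343*5/7 + 335/686*4/7 = 2395/4802
d_4 = (0=598/2401, 1=173/686, 2=2395/4802)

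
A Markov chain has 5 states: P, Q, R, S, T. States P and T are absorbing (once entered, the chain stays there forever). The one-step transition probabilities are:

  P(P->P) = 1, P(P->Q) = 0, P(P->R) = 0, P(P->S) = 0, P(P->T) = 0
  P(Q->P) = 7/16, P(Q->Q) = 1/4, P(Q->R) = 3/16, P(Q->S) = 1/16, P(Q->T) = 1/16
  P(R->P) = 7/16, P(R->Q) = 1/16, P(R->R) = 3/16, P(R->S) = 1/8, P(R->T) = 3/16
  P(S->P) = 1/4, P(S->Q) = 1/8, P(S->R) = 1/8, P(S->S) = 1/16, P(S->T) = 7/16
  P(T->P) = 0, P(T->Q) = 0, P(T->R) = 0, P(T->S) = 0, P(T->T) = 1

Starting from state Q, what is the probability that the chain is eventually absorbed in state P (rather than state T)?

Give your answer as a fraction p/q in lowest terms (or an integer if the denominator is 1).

Let a_i = P(absorbed in P | start in state i).
Boundary conditions: a_P = 1, a_T = 0.
For each transient state i, a_i = sum_j P(i->j) * a_j:
  a_Q = 7/16*a_P + 1/4*a_Q + 3/16*a_R + 1/16*a_S + 1/16*a_T
  a_R = 7/16*a_P + 1/16*a_Q + 3/16*a_R + 1/8*a_S + 3/16*a_T
  a_S = 1/4*a_P + 1/8*a_Q + 1/8*a_R + 1/16*a_S + 7/16*a_T

Substituting a_P = 1 and a_T = 0, rearrange to (I - Q) a = r where r[i] = P(i -> P):
  [3/4, -3/16, -1/16] . (a_Q, a_R, a_S) = 7/16
  [-1/16, 13/16, -1/8] . (a_Q, a_R, a_S) = 7/16
  [-1/8, -1/8, 15/16] . (a_Q, a_R, a_S) = 1/4

Solving yields:
  a_Q = 1742/2207
  a_R = 1479/2207
  a_S = 1018/2207

Starting state is Q, so the absorption probability is a_Q = 1742/2207.

Answer: 1742/2207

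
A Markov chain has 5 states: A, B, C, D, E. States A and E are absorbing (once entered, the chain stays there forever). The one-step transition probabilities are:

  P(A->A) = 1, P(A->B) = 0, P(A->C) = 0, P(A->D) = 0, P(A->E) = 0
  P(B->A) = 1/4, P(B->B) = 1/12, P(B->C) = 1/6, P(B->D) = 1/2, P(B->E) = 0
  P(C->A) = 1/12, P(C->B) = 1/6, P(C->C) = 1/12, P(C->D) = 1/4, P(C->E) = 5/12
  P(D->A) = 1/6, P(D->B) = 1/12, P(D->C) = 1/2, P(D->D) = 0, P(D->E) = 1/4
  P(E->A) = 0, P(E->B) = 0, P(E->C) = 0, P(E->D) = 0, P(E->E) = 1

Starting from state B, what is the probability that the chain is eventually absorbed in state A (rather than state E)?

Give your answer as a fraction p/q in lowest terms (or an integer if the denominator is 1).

Answer: 91/177

Derivation:
Let a_i = P(absorbed in A | start in state i).
Boundary conditions: a_A = 1, a_E = 0.
For each transient state i, a_i = sum_j P(i->j) * a_j:
  a_B = 1/4*a_A + 1/12*a_B + 1/6*a_C + 1/2*a_D + 0*a_E
  a_C = 1/12*a_A + 1/6*a_B + 1/12*a_C + 1/4*a_D + 5/12*a_E
  a_D = 1/6*a_A + 1/12*a_B + 1/2*a_C + 0*a_D + 1/4*a_E

Substituting a_A = 1 and a_E = 0, rearrange to (I - Q) a = r where r[i] = P(i -> A):
  [11/12, -1/6, -1/2] . (a_B, a_C, a_D) = 1/4
  [-1/6, 11/12, -1/4] . (a_B, a_C, a_D) = 1/12
  [-1/12, -1/2, 1] . (a_B, a_C, a_D) = 1/6

Solving yields:
  a_B = 91/177
  a_C = 33/118
  a_D = 371/1062

Starting state is B, so the absorption probability is a_B = 91/177.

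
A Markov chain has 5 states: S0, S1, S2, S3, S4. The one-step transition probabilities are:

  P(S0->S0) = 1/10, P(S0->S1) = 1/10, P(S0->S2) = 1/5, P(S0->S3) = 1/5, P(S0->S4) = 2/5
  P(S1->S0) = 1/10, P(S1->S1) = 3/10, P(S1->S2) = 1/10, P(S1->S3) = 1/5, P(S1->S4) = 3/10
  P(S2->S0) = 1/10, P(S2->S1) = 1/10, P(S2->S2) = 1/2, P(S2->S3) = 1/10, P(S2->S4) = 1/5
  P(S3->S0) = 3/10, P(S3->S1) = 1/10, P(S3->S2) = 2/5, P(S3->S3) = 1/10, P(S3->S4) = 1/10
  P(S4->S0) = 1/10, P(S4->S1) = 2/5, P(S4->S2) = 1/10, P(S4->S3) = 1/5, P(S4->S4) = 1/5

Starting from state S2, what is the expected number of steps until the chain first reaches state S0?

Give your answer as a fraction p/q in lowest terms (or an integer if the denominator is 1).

Let h_i = expected steps to first reach S0 from state i.
Boundary: h_S0 = 0.
First-step equations for the other states:
  h_S1 = 1 + 1/10*h_S0 + 3/10*h_S1 + 1/10*h_S2 + 1/5*h_S3 + 3/10*h_S4
  h_S2 = 1 + 1/10*h_S0 + 1/10*h_S1 + 1/2*h_S2 + 1/10*h_S3 + 1/5*h_S4
  h_S3 = 1 + 3/10*h_S0 + 1/10*h_S1 + 2/5*h_S2 + 1/10*h_S3 + 1/10*h_S4
  h_S4 = 1 + 1/10*h_S0 + 2/5*h_S1 + 1/10*h_S2 + 1/5*h_S3 + 1/5*h_S4

Substituting h_S0 = 0 and rearranging gives the linear system (I - Q) h = 1:
  [7/10, -1/10, -1/5, -3/10] . (h_S1, h_S2, h_S3, h_S4) = 1
  [-1/10, 1/2, -1/10, -1/5] . (h_S1, h_S2, h_S3, h_S4) = 1
  [-1/10, -2/5, 9/10, -1/10] . (h_S1, h_S2, h_S3, h_S4) = 1
  [-2/5, -1/10, -1/5, 4/5] . (h_S1, h_S2, h_S3, h_S4) = 1

Solving yields:
  h_S1 = 690/91
  h_S2 = 710/91
  h_S3 = 570/91
  h_S4 = 690/91

Starting state is S2, so the expected hitting time is h_S2 = 710/91.

Answer: 710/91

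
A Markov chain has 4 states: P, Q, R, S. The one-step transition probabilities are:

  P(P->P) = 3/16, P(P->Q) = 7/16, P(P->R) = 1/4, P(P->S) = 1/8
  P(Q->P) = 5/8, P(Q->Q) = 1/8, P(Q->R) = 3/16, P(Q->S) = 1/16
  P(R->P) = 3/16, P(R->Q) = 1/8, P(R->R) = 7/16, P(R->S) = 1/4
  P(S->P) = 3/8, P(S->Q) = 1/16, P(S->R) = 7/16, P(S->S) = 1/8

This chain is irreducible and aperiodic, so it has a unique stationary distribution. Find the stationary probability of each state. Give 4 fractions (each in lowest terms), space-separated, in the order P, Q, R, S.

Answer: 1253/4057 860/4057 1325/4057 619/4057

Derivation:
The stationary distribution satisfies pi = pi * P, i.e.:
  pi_P = 3/16*pi_P + 5/8*pi_Q + 3/16*pi_R + 3/8*pi_S
  pi_Q = 7/16*pi_P + 1/8*pi_Q + 1/8*pi_R + 1/16*pi_S
  pi_R = 1/4*pi_P + 3/16*pi_Q + 7/16*pi_R + 7/16*pi_S
  pi_S = 1/8*pi_P + 1/16*pi_Q + 1/4*pi_R + 1/8*pi_S
with normalization: pi_P + pi_Q + pi_R + pi_S = 1.

Using the first 3 balance equations plus normalization, the linear system A*pi = b is:
  [-13/16, 5/8, 3/16, 3/8] . pi = 0
  [7/16, -7/8, 1/8, 1/16] . pi = 0
  [1/4, 3/16, -9/16, 7/16] . pi = 0
  [1, 1, 1, 1] . pi = 1

Solving yields:
  pi_P = 1253/4057
  pi_Q = 860/4057
  pi_R = 1325/4057
  pi_S = 619/4057

Verification (pi * P):
  1253/4057*3/16 + 860/4057*5/8 + 1325/4057*3/16 + 619/4057*3/8 = 1253/4057 = pi_P  (ok)
  1253/4057*7/16 + 860/4057*1/8 + 1325/4057*1/8 + 619/4057*1/16 = 860/4057 = pi_Q  (ok)
  1253/4057*1/4 + 860/4057*3/16 + 1325/4057*7/16 + 619/4057*7/16 = 1325/4057 = pi_R  (ok)
  1253/4057*1/8 + 860/4057*1/16 + 1325/4057*1/4 + 619/4057*1/8 = 619/4057 = pi_S  (ok)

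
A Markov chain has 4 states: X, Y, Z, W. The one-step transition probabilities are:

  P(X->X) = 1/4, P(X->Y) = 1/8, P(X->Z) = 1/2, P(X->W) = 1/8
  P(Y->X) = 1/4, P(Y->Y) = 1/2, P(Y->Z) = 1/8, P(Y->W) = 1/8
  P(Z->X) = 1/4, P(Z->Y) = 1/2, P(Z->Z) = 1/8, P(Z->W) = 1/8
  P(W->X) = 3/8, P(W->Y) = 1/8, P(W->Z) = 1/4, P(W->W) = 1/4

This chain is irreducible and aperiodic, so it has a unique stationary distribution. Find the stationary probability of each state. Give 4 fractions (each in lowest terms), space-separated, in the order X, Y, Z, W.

The stationary distribution satisfies pi = pi * P, i.e.:
  pi_X = 1/4*pi_X + 1/4*pi_Y + 1/4*pi_Z + 3/8*pi_W
  pi_Y = 1/8*pi_X + 1/2*pi_Y + 1/2*pi_Z + 1/8*pi_W
  pi_Z = 1/2*pi_X + 1/8*pi_Y + 1/8*pi_Z + 1/4*pi_W
  pi_W = 1/8*pi_X + 1/8*pi_Y + 1/8*pi_Z + 1/4*pi_W
with normalization: pi_X + pi_Y + pi_Z + pi_W = 1.

Using the first 3 balance equations plus normalization, the linear system A*pi = b is:
  [-3/4, 1/4, 1/4, 3/8] . pi = 0
  [1/8, -1/2, 1/2, 1/8] . pi = 0
  [1/2, 1/8, -7/8, 1/4] . pi = 0
  [1, 1, 1, 1] . pi = 1

Solving yields:
  pi_X = 15/56
  pi_Y = 155/448
  pi_Z = 109/448
  pi_W = 1/7

Verification (pi * P):
  15/56*1/4 + 155/448*1/4 + 109/448*1/4 + 1/7*3/8 = 15/56 = pi_X  (ok)
  15/56*1/8 + 155/448*1/2 + 109/448*1/2 + 1/7*1/8 = 155/448 = pi_Y  (ok)
  15/56*1/2 + 155/448*1/8 + 109/448*1/8 + 1/7*1/4 = 109/448 = pi_Z  (ok)
  15/56*1/8 + 155/448*1/8 + 109/448*1/8 + 1/7*1/4 = 1/7 = pi_W  (ok)

Answer: 15/56 155/448 109/448 1/7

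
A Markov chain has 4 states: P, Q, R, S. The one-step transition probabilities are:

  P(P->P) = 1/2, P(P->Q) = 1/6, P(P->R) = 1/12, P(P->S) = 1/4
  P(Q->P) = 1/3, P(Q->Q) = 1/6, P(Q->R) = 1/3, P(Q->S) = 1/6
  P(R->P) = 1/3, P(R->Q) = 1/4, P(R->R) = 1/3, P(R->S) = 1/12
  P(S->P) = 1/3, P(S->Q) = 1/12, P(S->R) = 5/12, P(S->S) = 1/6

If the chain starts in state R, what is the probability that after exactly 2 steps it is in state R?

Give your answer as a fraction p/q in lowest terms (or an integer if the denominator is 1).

Answer: 37/144

Derivation:
Computing P^2 by repeated multiplication:
P^1 =
  P: [1/2, 1/6, 1/12, 1/4]
  Q: [1/3, 1/6, 1/3, 1/6]
  R: [1/3, 1/4, 1/3, 1/12]
  S: [1/3, 1/12, 5/12, 1/6]
P^2 =
  P: [5/12, 11/72, 11/48, 29/144]
  Q: [7/18, 13/72, 19/72, 1/6]
  R: [7/18, 3/16, 37/144, 1/6]
  S: [7/18, 3/16, 19/72, 23/144]

(P^2)[R -> R] = 37/144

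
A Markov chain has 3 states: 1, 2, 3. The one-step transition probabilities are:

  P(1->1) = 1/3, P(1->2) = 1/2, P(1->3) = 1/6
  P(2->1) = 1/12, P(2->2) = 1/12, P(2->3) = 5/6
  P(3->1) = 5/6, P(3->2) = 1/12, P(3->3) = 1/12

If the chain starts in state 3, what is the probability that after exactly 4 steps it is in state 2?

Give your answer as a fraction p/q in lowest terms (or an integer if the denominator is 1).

Answer: 2/9

Derivation:
Computing P^4 by repeated multiplication:
P^1 =
  1: [1/3, 1/2, 1/6]
  2: [1/12, 1/12, 5/6]
  3: [5/6, 1/12, 1/12]
P^2 =
  1: [7/24, 2/9, 35/72]
  2: [35/48, 17/144, 11/72]
  3: [17/48, 31/72, 31/144]
P^3 =
  1: [25/48, 59/288, 79/288]
  2: [73/192, 223/576, 67/288]
  3: [1/3, 133/576, 251/576]
P^4 =
  1: [161/384, 173/576, 323/1152]
  2: [271/768, 557/2304, 467/1152]
  3: [379/768, 2/9, 655/2304]

(P^4)[3 -> 2] = 2/9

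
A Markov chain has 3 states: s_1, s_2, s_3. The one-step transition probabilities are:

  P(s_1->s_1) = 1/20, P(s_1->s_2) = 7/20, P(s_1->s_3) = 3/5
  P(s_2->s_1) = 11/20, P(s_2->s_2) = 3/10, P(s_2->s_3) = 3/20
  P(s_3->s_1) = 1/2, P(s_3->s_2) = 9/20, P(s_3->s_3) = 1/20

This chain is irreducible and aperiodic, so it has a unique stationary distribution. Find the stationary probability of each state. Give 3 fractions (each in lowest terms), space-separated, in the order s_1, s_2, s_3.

Answer: 239/669 241/669 63/223

Derivation:
The stationary distribution satisfies pi = pi * P, i.e.:
  pi_s_1 = 1/20*pi_s_1 + 11/20*pi_s_2 + 1/2*pi_s_3
  pi_s_2 = 7/20*pi_s_1 + 3/10*pi_s_2 + 9/20*pi_s_3
  pi_s_3 = 3/5*pi_s_1 + 3/20*pi_s_2 + 1/20*pi_s_3
with normalization: pi_s_1 + pi_s_2 + pi_s_3 = 1.

Using the first 2 balance equations plus normalization, the linear system A*pi = b is:
  [-19/20, 11/20, 1/2] . pi = 0
  [7/20, -7/10, 9/20] . pi = 0
  [1, 1, 1] . pi = 1

Solving yields:
  pi_s_1 = 239/669
  pi_s_2 = 241/669
  pi_s_3 = 63/223

Verification (pi * P):
  239/669*1/20 + 241/669*11/20 + 63/223*1/2 = 239/669 = pi_s_1  (ok)
  239/669*7/20 + 241/669*3/10 + 63/223*9/20 = 241/669 = pi_s_2  (ok)
  239/669*3/5 + 241/669*3/20 + 63/223*1/20 = 63/223 = pi_s_3  (ok)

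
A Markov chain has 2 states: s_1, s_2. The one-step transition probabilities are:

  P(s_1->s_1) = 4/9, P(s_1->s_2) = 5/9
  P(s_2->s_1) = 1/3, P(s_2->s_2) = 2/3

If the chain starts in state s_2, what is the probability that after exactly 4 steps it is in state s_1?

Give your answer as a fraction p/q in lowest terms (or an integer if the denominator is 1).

Answer: 820/2187

Derivation:
Computing P^4 by repeated multiplication:
P^1 =
  s_1: [4/9, 5/9]
  s_2: [1/3, 2/3]
P^2 =
  s_1: [31/81, 50/81]
  s_2: [10/27, 17/27]
P^3 =
  s_1: [274/729, 455/729]
  s_2: [91/243, 152/243]
P^4 =
  s_1: [2461/6561, 4100/6561]
  s_2: [820/2187, 1367/2187]

(P^4)[s_2 -> s_1] = 820/2187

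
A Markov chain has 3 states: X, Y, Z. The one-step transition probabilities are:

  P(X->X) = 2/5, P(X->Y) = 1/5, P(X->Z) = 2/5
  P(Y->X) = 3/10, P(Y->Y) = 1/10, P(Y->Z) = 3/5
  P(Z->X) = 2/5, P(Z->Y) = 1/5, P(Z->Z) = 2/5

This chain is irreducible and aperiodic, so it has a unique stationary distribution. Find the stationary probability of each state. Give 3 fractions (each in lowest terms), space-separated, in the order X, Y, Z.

The stationary distribution satisfies pi = pi * P, i.e.:
  pi_X = 2/5*pi_X + 3/10*pi_Y + 2/5*pi_Z
  pi_Y = 1/5*pi_X + 1/10*pi_Y + 1/5*pi_Z
  pi_Z = 2/5*pi_X + 3/5*pi_Y + 2/5*pi_Z
with normalization: pi_X + pi_Y + pi_Z = 1.

Using the first 2 balance equations plus normalization, the linear system A*pi = b is:
  [-3/5, 3/10, 2/5] . pi = 0
  [1/5, -9/10, 1/5] . pi = 0
  [1, 1, 1] . pi = 1

Solving yields:
  pi_X = 21/55
  pi_Y = 2/11
  pi_Z = 24/55

Verification (pi * P):
  21/55*2/5 + 2/11*3/10 + 24/55*2/5 = 21/55 = pi_X  (ok)
  21/55*1/5 + 2/11*1/10 + 24/55*1/5 = 2/11 = pi_Y  (ok)
  21/55*2/5 + 2/11*3/5 + 24/55*2/5 = 24/55 = pi_Z  (ok)

Answer: 21/55 2/11 24/55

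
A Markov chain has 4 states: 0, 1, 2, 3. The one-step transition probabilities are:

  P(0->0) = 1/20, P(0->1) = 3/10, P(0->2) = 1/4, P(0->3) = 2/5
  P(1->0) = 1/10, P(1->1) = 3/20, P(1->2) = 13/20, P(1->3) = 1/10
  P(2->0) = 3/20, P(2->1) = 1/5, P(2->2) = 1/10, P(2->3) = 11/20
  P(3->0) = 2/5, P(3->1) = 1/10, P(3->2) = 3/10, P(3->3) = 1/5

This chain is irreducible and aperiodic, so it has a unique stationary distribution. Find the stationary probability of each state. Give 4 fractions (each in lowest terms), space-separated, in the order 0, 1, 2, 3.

Answer: 2536/12543 2242/12543 1228/4181 4081/12543

Derivation:
The stationary distribution satisfies pi = pi * P, i.e.:
  pi_0 = 1/20*pi_0 + 1/10*pi_1 + 3/20*pi_2 + 2/5*pi_3
  pi_1 = 3/10*pi_0 + 3/20*pi_1 + 1/5*pi_2 + 1/10*pi_3
  pi_2 = 1/4*pi_0 + 13/20*pi_1 + 1/10*pi_2 + 3/10*pi_3
  pi_3 = 2/5*pi_0 + 1/10*pi_1 + 11/20*pi_2 + 1/5*pi_3
with normalization: pi_0 + pi_1 + pi_2 + pi_3 = 1.

Using the first 3 balance equations plus normalization, the linear system A*pi = b is:
  [-19/20, 1/10, 3/20, 2/5] . pi = 0
  [3/10, -17/20, 1/5, 1/10] . pi = 0
  [1/4, 13/20, -9/10, 3/10] . pi = 0
  [1, 1, 1, 1] . pi = 1

Solving yields:
  pi_0 = 2536/12543
  pi_1 = 2242/12543
  pi_2 = 1228/4181
  pi_3 = 4081/12543

Verification (pi * P):
  2536/12543*1/20 + 2242/12543*1/10 + 1228/4181*3/20 + 4081/12543*2/5 = 2536/12543 = pi_0  (ok)
  2536/12543*3/10 + 2242/12543*3/20 + 1228/4181*1/5 + 4081/12543*1/10 = 2242/12543 = pi_1  (ok)
  2536/12543*1/4 + 2242/12543*13/20 + 1228/4181*1/10 + 4081/12543*3/10 = 1228/4181 = pi_2  (ok)
  2536/12543*2/5 + 2242/12543*1/10 + 1228/4181*11/20 + 4081/12543*1/5 = 4081/12543 = pi_3  (ok)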